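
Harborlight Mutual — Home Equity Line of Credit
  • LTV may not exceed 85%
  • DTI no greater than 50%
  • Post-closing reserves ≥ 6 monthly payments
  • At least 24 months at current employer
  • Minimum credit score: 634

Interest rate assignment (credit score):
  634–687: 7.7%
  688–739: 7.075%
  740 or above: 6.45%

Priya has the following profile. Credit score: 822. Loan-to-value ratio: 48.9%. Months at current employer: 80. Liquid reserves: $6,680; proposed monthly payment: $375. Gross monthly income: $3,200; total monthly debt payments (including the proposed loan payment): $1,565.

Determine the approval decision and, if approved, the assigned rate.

Approved at 6.45%

Credit score 822 ≥ 634 (meets minimum)
Employment 80 ≥ 24 months
Liquid reserves cover 6,680/375 = 17.8 months — ≥ 6 required
LTV 48.9% ≤ 85%
DTI = 1,565/3,200 = 48.9% ≤ 50%
All requirements met. Score 822 falls in the 740 or above tier → 6.45%.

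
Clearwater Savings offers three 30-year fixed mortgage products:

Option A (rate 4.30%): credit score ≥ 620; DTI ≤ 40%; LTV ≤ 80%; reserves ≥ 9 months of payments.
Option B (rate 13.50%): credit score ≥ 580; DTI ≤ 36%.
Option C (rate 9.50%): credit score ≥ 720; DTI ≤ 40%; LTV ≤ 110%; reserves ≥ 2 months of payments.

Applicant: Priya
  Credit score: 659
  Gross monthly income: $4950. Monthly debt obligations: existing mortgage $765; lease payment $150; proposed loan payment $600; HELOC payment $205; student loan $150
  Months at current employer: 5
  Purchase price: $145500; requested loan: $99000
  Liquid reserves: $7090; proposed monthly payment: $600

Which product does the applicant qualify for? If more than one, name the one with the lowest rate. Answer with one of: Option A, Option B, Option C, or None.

Total debts = (765 + 150 + 600 + 205 + 150) = 1,870; DTI = 1,870/4,950 = 37.8%.
LTV = 99,000/145,500 = 68%.
Reserves = 7,090/600 = 11.8 months.
Option A: score 659 ≥ 620; DTI 37.8% ≤ 40%; LTV 68% ≤ 80%; reserves 11.8 ≥ 9 mo → qualifies.
Option B: score 659 ≥ 580; DTI 37.8% > 36% → does not qualify.
Option C: score 659 < 720; DTI 37.8% ≤ 40%; LTV 68% ≤ 110%; reserves 11.8 ≥ 2 mo → does not qualify.

Option A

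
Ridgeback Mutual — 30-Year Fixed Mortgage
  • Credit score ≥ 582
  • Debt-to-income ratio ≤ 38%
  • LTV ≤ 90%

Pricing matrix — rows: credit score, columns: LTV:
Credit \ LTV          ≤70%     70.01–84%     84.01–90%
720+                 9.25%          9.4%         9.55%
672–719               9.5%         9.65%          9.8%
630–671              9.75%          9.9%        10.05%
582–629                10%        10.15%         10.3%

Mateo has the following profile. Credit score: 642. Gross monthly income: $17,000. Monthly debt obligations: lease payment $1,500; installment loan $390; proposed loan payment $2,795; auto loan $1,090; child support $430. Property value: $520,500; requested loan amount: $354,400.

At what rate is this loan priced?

9.75%

Credit score 642 ≥ 582; Total monthly debts = (1,500 + 390 + 2,795 + 1,090 + 430) = 6,205. DTI = 6,205/17,000 = 36.5% ≤ 38%
LTV = 354,400/520,500 = 68.1% ≤ 90%
Row: 642 falls in 630–671. Column: 68.1% falls in ≤70%. Rate = 9.75%.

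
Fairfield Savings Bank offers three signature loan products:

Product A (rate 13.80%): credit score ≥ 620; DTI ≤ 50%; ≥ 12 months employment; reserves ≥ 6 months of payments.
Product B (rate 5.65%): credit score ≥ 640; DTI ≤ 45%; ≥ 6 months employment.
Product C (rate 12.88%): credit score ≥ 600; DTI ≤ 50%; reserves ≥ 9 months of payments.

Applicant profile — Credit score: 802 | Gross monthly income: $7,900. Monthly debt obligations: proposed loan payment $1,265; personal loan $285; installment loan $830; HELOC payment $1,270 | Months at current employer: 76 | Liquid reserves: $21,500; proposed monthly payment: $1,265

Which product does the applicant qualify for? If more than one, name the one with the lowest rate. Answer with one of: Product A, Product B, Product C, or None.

Product C

Total debts = (1,265 + 285 + 830 + 1,270) = 3,650; DTI = 3,650/7,900 = 46.2%.
Reserves = 21,500/1,265 = 17.0 months.
Product A: score 802 ≥ 620; DTI 46.2% ≤ 50%; employment 76 ≥ 12 mo; reserves 17.0 ≥ 6 mo → qualifies.
Product B: score 802 ≥ 640; DTI 46.2% > 45%; employment 76 ≥ 6 mo → does not qualify.
Product C: score 802 ≥ 600; DTI 46.2% ≤ 50%; reserves 17.0 ≥ 9 mo → qualifies.
Qualifying: Product A, Product C. Lowest rate is 12.88% → Product C.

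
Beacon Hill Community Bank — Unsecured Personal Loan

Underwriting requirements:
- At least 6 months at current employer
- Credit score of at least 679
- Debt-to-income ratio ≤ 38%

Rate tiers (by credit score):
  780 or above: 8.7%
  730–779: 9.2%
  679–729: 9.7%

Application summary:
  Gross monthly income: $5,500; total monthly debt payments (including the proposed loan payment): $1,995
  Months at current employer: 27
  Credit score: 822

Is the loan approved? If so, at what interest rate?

Approved at 8.7%

Credit score 822 ≥ 679 (meets minimum)
Employment 27 ≥ 6 months
DTI = 1,995/5,500 = 36.3% ≤ 38%
All requirements met. Score 822 falls in the 780 or above tier → 8.7%.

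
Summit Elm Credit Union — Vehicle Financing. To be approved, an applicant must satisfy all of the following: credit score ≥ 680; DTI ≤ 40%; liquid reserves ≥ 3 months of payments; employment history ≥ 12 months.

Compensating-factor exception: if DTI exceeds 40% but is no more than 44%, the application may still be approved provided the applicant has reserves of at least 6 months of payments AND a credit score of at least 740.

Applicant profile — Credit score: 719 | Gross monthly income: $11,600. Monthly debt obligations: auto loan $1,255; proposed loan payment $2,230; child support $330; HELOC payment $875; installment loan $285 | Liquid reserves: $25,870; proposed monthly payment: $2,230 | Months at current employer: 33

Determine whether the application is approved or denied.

Credit score 719 ≥ 680 (meets base)
Total debts = (1,255 + 2,230 + 330 + 875 + 285) = 4,975. DTI: 4,975 ÷ 11,600 = 42.9%, over the 40% base limit.
Liquid reserves cover 25,870/2,230 = 11.6 months — ≥ 3 required
Employment 33 ≥ 12 months
DTI 42.9% is within the 40%–44% exception band; checking compensating factors.
Override check — reserves: 11.6 mo (ok); score: 719 (below 740).
Override conditions not both satisfied; exception does not apply.

Denied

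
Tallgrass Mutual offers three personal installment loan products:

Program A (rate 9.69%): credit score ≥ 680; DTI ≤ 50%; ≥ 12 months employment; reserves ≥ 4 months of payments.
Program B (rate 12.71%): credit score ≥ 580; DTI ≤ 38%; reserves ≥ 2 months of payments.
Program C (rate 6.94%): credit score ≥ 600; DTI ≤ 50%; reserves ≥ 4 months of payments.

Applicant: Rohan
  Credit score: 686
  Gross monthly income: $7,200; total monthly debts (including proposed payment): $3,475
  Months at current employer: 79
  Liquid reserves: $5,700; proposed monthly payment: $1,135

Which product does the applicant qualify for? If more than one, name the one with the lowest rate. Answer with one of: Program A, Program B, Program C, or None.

Program C

DTI = 3,475/7,200 = 48.3%.
Reserves = 5,700/1,135 = 5.0 months.
Program A: score 686 ≥ 680; DTI 48.3% ≤ 50%; employment 79 ≥ 12 mo; reserves 5.0 ≥ 4 mo → qualifies.
Program B: score 686 ≥ 580; DTI 48.3% > 38%; reserves 5.0 ≥ 2 mo → does not qualify.
Program C: score 686 ≥ 600; DTI 48.3% ≤ 50%; reserves 5.0 ≥ 4 mo → qualifies.
Qualifying: Program A, Program C. Lowest rate is 6.94% → Program C.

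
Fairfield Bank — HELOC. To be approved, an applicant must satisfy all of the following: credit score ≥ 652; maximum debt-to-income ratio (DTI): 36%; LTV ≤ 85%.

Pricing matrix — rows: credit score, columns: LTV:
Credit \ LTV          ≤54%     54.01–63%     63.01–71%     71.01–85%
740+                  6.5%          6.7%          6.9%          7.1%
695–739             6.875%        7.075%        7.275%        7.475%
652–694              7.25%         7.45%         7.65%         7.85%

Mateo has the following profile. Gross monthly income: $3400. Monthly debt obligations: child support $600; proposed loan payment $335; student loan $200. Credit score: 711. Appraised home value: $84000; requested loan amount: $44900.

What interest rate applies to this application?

Credit score 711 ≥ 652; Total monthly debts = (600 + 335 + 200) = 1,135. Debt-to-income = 1,135/3,400 = 33.4% — meets 36% limit
Loan-to-value = 44,900/84,000 = 53.5% — pass (85% max)
Row: 711 falls in 695–739. Column: 53.5% falls in ≤54%. Rate = 6.875%.

6.875%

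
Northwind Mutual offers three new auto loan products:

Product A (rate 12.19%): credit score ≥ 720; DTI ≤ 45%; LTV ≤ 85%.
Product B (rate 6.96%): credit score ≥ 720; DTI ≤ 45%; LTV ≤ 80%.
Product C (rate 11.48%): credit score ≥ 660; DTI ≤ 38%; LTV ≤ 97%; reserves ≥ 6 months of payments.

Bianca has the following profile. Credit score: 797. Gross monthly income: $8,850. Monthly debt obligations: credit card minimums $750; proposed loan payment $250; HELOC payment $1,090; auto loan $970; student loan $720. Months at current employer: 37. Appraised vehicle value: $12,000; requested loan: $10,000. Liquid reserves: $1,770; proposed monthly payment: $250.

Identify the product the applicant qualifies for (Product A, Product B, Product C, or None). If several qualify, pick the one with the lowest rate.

Total debts = (750 + 250 + 1,090 + 970 + 720) = 3,780; DTI = 3,780/8,850 = 42.7%.
LTV = 10,000/12,000 = 83.3%.
Reserves = 1,770/250 = 7.1 months.
Product A: score 797 ≥ 720; DTI 42.7% ≤ 45%; LTV 83.3% ≤ 85% → qualifies.
Product B: score 797 ≥ 720; DTI 42.7% ≤ 45%; LTV 83.3% > 80% → does not qualify.
Product C: score 797 ≥ 660; DTI 42.7% > 38%; LTV 83.3% ≤ 97%; reserves 7.1 ≥ 6 mo → does not qualify.

Product A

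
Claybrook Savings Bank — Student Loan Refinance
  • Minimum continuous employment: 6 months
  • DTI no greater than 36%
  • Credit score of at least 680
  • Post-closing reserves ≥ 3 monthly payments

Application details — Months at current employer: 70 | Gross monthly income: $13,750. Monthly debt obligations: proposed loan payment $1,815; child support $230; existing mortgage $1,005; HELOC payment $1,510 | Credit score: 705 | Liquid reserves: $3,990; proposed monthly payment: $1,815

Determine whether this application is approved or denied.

Employment 70 ≥ 6 months
Total monthly debts = (1,815 + 230 + 1,005 + 1,510) = 4,560. Debt-to-income = 4,560/13,750 = 33.2% — meets 36% limit
Credit score 705 ≥ 680 (meets)
Liquid reserves cover 3,990/1,815 = 2.2 months — < 3 required
Fails on reserves.

Denied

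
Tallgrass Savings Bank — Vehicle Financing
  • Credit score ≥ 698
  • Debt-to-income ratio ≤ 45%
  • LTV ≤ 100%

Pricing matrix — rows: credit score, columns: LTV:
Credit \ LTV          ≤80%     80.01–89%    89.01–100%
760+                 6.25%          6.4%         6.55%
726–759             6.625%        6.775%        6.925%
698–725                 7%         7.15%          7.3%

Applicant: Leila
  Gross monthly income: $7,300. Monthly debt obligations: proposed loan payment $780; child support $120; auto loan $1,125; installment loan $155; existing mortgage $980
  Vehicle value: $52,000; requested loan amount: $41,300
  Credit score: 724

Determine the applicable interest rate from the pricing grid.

7%

Credit score 724 ≥ 698; Total monthly debts = (780 + 120 + 1,125 + 155 + 980) = 3,160. DTI: 3,160 ÷ 7,300 = 43.3%, within the 45% cap
LTV: 41,300 ÷ 52,000 = 79.4%, within 100% cap
Row: 724 falls in 698–725. Column: 79.4% falls in ≤80%. Rate = 7%.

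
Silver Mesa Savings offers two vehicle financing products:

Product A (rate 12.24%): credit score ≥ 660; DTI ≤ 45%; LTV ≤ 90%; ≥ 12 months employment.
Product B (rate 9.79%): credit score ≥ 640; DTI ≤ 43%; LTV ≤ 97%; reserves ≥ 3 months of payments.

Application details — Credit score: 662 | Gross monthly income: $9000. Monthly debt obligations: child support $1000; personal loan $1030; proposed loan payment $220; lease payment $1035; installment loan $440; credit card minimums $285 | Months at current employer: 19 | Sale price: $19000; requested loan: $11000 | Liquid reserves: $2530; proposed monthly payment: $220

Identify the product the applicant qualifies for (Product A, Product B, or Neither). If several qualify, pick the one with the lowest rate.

Product A

Total debts = (1,000 + 1,030 + 220 + 1,035 + 440 + 285) = 4,010; DTI = 4,010/9,000 = 44.6%.
LTV = 11,000/19,000 = 57.9%.
Reserves = 2,530/220 = 11.5 months.
Product A: score 662 ≥ 660; DTI 44.6% ≤ 45%; LTV 57.9% ≤ 90%; employment 19 ≥ 12 mo → qualifies.
Product B: score 662 ≥ 640; DTI 44.6% > 43%; LTV 57.9% ≤ 97%; reserves 11.5 ≥ 3 mo → does not qualify.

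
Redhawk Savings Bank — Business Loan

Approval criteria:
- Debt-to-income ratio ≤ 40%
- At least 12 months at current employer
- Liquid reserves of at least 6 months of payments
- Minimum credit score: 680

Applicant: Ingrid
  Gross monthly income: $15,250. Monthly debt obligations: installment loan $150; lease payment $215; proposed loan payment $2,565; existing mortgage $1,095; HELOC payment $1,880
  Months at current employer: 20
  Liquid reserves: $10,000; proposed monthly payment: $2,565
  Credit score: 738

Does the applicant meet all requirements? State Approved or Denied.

Denied

Total monthly debts = (150 + 215 + 2,565 + 1,095 + 1,880) = 5,905. Debt-to-income = 5,905/15,250 = 38.7% — meets 40% limit
Employment 20 ≥ 12 months
Liquid reserves cover 10,000/2,565 = 3.9 months — < 6 required
Credit score 738 ≥ 680 (meets)
Fails on reserves.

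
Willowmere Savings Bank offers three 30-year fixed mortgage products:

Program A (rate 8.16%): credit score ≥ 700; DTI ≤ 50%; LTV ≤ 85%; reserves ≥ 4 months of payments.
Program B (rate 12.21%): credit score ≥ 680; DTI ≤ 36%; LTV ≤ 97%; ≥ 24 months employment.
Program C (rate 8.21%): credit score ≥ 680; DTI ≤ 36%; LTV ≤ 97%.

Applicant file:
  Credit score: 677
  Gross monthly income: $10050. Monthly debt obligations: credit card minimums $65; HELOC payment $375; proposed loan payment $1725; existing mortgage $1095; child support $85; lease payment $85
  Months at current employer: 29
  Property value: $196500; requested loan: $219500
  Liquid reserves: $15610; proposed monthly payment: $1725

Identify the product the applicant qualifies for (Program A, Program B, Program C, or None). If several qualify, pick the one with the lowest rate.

Total debts = (65 + 375 + 1,725 + 1,095 + 85 + 85) = 3,430; DTI = 3,430/10,050 = 34.1%.
LTV = 219,500/196,500 = 111.7%.
Reserves = 15,610/1,725 = 9.0 months.
Program A: score 677 < 700; DTI 34.1% ≤ 50%; LTV 111.7% > 85%; reserves 9.0 ≥ 4 mo → does not qualify.
Program B: score 677 < 680; DTI 34.1% ≤ 36%; LTV 111.7% > 97%; employment 29 ≥ 24 mo → does not qualify.
Program C: score 677 < 680; DTI 34.1% ≤ 36%; LTV 111.7% > 97% → does not qualify.

None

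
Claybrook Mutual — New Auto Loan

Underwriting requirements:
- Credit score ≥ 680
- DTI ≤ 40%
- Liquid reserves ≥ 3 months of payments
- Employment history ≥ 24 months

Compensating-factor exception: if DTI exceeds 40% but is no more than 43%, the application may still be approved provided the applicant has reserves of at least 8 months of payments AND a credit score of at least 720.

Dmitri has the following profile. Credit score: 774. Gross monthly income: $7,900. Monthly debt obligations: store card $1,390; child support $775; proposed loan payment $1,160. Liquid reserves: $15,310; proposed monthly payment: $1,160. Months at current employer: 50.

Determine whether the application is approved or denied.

Credit score 774 ≥ 680 (meets base)
Total debts = (1,390 + 775 + 1,160) = 3,325. DTI = 3,325/7,900 = 42.1% > 40% — standard DTI limit exceeded.
Liquid reserves cover 15,310/1,160 = 13.2 months — ≥ 3 required
Employment 50 ≥ 24 months
42.1% falls in the override range (40%–43%), so the compensating-factor test applies.
Override check — reserves: 13.2 mo (ok); score: 774 (ok).
Both compensating conditions met → exception applies.

Approved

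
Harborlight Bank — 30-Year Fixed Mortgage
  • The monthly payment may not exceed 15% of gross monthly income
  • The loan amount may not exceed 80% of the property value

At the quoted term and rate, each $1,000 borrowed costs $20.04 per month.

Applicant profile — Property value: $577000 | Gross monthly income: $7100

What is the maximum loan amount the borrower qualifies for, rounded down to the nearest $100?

$53,100

Payment cap: 15% × $7,100 = $1,065/month.
At $20.04 per $1,000, that supports 1,065/20.04 × 1,000 ≈ $53,143 → $53,100.
LTV cap: 80% × $577,000 = $461,600 → $461,600.
Binding constraint: payment-to-income.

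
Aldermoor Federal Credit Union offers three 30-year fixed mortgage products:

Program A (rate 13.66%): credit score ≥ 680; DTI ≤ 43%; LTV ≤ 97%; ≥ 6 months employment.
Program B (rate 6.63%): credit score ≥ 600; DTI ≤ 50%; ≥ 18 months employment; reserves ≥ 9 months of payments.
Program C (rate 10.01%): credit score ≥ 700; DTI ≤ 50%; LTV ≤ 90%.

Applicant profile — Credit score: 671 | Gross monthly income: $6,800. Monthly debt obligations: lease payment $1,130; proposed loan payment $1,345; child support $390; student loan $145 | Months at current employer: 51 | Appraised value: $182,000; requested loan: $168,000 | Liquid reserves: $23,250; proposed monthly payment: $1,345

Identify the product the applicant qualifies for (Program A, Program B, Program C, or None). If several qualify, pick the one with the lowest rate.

Total debts = (1,130 + 1,345 + 390 + 145) = 3,010; DTI = 3,010/6,800 = 44.3%.
LTV = 168,000/182,000 = 92.3%.
Reserves = 23,250/1,345 = 17.3 months.
Program A: score 671 < 680; DTI 44.3% > 43%; LTV 92.3% ≤ 97%; employment 51 ≥ 6 mo → does not qualify.
Program B: score 671 ≥ 600; DTI 44.3% ≤ 50%; employment 51 ≥ 18 mo; reserves 17.3 ≥ 9 mo → qualifies.
Program C: score 671 < 700; DTI 44.3% ≤ 50%; LTV 92.3% > 90% → does not qualify.

Program B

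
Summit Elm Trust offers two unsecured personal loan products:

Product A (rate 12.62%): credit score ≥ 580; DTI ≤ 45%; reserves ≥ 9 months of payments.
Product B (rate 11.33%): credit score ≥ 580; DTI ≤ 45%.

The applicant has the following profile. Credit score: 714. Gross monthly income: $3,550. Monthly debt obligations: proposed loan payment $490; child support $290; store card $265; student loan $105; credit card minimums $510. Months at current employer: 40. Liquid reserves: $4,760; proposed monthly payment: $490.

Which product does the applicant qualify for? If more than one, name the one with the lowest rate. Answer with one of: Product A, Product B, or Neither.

Total debts = (490 + 290 + 265 + 105 + 510) = 1,660; DTI = 1,660/3,550 = 46.8%.
Reserves = 4,760/490 = 9.7 months.
Product A: score 714 ≥ 580; DTI 46.8% > 45%; reserves 9.7 ≥ 9 mo → does not qualify.
Product B: score 714 ≥ 580; DTI 46.8% > 45% → does not qualify.

Neither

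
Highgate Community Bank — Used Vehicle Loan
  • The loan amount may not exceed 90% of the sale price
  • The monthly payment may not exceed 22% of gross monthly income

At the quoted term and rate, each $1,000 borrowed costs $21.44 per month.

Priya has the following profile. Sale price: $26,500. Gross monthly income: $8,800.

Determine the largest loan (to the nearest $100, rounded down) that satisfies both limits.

Payment cap: 22% × $8,800 = $1,936/month.
At $21.44 per $1,000, that supports 1,936/21.44 × 1,000 ≈ $90,298 → $90,200.
LTV cap: 90% × $26,500 = $23,850 → $23,800.
Binding constraint: loan-to-value.

$23,800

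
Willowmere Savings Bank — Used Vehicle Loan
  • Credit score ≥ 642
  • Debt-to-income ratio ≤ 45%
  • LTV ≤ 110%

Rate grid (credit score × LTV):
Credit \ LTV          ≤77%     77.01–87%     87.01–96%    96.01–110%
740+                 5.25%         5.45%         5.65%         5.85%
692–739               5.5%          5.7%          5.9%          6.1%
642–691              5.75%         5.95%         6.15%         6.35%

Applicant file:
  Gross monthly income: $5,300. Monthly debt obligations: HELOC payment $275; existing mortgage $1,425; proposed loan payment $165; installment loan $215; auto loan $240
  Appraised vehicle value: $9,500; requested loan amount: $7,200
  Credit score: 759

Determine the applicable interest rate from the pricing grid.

Credit score 759 ≥ 642; Total monthly debts = (275 + 1,425 + 165 + 215 + 240) = 2,320. Debt-to-income = 2,320/5,300 = 43.8% — meets 45% limit
LTV = 7,200/9,500 = 75.8% ≤ 110%
Score 759 is in the 740+ band; LTV 75.8% is in the ≤77% band → 5.25%.

5.25%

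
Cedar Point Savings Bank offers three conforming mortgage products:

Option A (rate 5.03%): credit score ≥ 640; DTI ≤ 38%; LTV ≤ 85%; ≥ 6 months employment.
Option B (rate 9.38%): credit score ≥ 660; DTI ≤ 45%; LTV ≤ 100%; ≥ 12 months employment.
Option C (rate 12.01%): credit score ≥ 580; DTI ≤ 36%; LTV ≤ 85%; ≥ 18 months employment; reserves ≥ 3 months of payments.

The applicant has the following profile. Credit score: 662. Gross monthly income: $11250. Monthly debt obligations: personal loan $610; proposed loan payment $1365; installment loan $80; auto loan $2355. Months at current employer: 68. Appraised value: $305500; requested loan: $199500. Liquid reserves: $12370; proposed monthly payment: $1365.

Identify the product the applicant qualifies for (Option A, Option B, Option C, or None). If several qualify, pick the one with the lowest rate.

Option B

Total debts = (610 + 1,365 + 80 + 2,355) = 4,410; DTI = 4,410/11,250 = 39.2%.
LTV = 199,500/305,500 = 65.3%.
Reserves = 12,370/1,365 = 9.1 months.
Option A: score 662 ≥ 640; DTI 39.2% > 38%; LTV 65.3% ≤ 85%; employment 68 ≥ 6 mo → does not qualify.
Option B: score 662 ≥ 660; DTI 39.2% ≤ 45%; LTV 65.3% ≤ 100%; employment 68 ≥ 12 mo → qualifies.
Option C: score 662 ≥ 580; DTI 39.2% > 36%; LTV 65.3% ≤ 85%; employment 68 ≥ 18 mo; reserves 9.1 ≥ 3 mo → does not qualify.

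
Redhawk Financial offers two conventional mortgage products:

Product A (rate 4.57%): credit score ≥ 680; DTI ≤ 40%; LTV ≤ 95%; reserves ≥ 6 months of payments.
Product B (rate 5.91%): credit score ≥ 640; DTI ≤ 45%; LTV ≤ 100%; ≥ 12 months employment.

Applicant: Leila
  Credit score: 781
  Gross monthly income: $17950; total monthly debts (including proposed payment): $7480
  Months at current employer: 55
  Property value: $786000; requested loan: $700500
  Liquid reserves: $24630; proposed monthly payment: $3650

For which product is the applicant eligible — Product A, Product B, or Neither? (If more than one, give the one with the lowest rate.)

DTI = 7,480/17,950 = 41.7%.
LTV = 700,500/786,000 = 89.1%.
Reserves = 24,630/3,650 = 6.7 months.
Product A: score 781 ≥ 680; DTI 41.7% > 40%; LTV 89.1% ≤ 95%; reserves 6.7 ≥ 6 mo → does not qualify.
Product B: score 781 ≥ 640; DTI 41.7% ≤ 45%; LTV 89.1% ≤ 100%; employment 55 ≥ 12 mo → qualifies.

Product B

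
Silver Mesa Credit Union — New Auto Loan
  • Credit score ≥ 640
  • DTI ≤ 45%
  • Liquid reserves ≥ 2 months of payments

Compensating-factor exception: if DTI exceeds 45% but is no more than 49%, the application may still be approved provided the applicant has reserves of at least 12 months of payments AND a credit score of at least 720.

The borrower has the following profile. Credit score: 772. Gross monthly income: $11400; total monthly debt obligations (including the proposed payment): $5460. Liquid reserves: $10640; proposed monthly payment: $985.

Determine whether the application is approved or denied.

Credit score 772 ≥ 640 (meets base)
DTI: 5,460 ÷ 11,400 = 47.9%, over the 45% base limit.
Reserves = 10,640/985 = 10.8 months ≥ 2
47.9% falls in the override range (45%–49%), so the compensating-factor test applies.
Reserves 10.8 < 12 months; credit score 772 ≥ 720.
Override conditions not both satisfied; exception does not apply.

Denied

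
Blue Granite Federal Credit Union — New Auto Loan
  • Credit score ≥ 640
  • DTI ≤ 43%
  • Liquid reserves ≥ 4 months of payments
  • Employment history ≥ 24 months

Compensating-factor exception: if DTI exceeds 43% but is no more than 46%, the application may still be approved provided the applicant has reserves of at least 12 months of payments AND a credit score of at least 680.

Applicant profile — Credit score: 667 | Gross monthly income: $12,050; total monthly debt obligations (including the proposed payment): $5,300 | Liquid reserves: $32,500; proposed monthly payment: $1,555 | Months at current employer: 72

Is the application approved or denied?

Denied

Credit score 667 ≥ 640 (meets base)
DTI: 5,300 ÷ 12,050 = 44%, over the 43% base limit.
Reserves: 32,500 ÷ 1,555 = 20.9 months (meets 4-month minimum)
Employment 72 ≥ 24 months
DTI 44% is within the 43%–46% exception band; checking compensating factors.
Reserves 20.9 ≥ 12 months; credit score 667 < 680.
Override conditions not both satisfied; exception does not apply.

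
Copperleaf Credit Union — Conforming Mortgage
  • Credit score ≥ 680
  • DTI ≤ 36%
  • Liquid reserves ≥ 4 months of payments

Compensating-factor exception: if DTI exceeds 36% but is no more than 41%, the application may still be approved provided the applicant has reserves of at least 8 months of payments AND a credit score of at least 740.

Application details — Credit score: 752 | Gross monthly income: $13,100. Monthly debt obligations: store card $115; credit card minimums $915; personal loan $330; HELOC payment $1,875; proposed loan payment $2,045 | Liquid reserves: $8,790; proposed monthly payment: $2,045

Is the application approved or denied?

Credit score 752 ≥ 680 (meets base)
Total debts = (115 + 915 + 330 + 1,875 + 2,045) = 5,280. DTI = 5,280/13,100 = 40.3% > 36% — standard DTI limit exceeded.
Reserves = 8,790/2,045 = 4.3 months ≥ 4
40.3% falls in the override range (36%–41%), so the compensating-factor test applies.
Override check — reserves: 4.3 mo (short of 8); score: 752 (ok).
Override conditions not both satisfied; exception does not apply.

Denied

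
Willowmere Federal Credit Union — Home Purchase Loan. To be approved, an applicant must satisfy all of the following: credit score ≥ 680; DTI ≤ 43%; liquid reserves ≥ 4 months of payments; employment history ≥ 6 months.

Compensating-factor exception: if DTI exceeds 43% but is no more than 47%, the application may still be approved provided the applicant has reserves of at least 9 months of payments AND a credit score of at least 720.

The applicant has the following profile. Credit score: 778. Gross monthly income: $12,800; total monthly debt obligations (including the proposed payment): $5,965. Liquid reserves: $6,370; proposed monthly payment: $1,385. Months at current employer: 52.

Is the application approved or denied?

Denied

Credit score 778 ≥ 680 (meets base)
DTI = 5,965/12,800 = 46.6% > 43% — standard DTI limit exceeded.
Reserves = 6,370/1,385 = 4.6 months ≥ 4
Employment 52 ≥ 6 months
46.6% falls in the override range (43%–47%), so the compensating-factor test applies.
Override check — reserves: 4.6 mo (short of 9); score: 778 (ok).
Override conditions not both satisfied; exception does not apply.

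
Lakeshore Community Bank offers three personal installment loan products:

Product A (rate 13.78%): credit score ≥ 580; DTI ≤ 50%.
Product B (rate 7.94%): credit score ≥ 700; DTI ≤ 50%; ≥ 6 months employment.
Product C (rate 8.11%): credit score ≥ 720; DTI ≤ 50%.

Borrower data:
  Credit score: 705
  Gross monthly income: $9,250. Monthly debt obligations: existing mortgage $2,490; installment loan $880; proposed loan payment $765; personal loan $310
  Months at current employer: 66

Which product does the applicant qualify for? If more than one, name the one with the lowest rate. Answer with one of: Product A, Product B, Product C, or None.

Product B

Total debts = (2,490 + 880 + 765 + 310) = 4,445; DTI = 4,445/9,250 = 48.1%.
Product A: score 705 ≥ 580; DTI 48.1% ≤ 50% → qualifies.
Product B: score 705 ≥ 700; DTI 48.1% ≤ 50%; employment 66 ≥ 6 mo → qualifies.
Product C: score 705 < 720; DTI 48.1% ≤ 50% → does not qualify.
Qualifying: Product A, Product B. Lowest rate is 7.94% → Product B.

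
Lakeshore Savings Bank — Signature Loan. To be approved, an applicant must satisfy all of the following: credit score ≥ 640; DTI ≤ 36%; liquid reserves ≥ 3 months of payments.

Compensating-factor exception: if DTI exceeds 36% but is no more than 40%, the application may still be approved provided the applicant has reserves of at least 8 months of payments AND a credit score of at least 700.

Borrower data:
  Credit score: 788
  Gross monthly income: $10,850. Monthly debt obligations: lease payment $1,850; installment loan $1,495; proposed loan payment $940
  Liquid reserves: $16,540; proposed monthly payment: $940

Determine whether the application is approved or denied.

Credit score 788 ≥ 640 (meets base)
Total debts = (1,850 + 1,495 + 940) = 4,285. DTI = 4,285/10,850 = 39.5% > 36% — standard DTI limit exceeded.
Reserves = 16,540/940 = 17.6 months ≥ 3
DTI 39.5% is within the 36%–40% exception band; checking compensating factors.
Override check — reserves: 17.6 mo (ok); score: 788 (ok).
Both compensating conditions met → exception applies.

Approved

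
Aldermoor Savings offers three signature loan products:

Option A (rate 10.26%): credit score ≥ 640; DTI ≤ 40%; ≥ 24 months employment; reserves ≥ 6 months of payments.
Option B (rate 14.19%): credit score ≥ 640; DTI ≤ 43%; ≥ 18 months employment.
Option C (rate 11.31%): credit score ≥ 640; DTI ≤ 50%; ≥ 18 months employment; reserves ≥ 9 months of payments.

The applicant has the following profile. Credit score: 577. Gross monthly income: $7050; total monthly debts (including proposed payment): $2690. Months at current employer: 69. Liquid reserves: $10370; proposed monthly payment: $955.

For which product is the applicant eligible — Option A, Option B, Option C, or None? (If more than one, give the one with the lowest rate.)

None

DTI = 2,690/7,050 = 38.2%.
Reserves = 10,370/955 = 10.9 months.
Option A: score 577 < 640; DTI 38.2% ≤ 40%; employment 69 ≥ 24 mo; reserves 10.9 ≥ 6 mo → does not qualify.
Option B: score 577 < 640; DTI 38.2% ≤ 43%; employment 69 ≥ 18 mo → does not qualify.
Option C: score 577 < 640; DTI 38.2% ≤ 50%; employment 69 ≥ 18 mo; reserves 10.9 ≥ 9 mo → does not qualify.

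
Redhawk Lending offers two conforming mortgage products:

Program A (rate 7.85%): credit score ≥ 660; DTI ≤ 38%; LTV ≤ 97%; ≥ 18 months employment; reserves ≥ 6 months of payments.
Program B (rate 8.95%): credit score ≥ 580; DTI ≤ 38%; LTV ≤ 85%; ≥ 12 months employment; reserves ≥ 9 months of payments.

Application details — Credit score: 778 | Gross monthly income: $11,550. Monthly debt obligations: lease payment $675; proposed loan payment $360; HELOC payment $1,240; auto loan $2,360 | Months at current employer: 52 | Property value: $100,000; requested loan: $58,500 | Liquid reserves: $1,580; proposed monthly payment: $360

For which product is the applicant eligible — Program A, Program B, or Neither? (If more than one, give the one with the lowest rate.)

Neither

Total debts = (675 + 360 + 1,240 + 2,360) = 4,635; DTI = 4,635/11,550 = 40.1%.
LTV = 58,500/100,000 = 58.5%.
Reserves = 1,580/360 = 4.4 months.
Program A: score 778 ≥ 660; DTI 40.1% > 38%; LTV 58.5% ≤ 97%; employment 52 ≥ 18 mo; reserves 4.4 < 6 mo → does not qualify.
Program B: score 778 ≥ 580; DTI 40.1% > 38%; LTV 58.5% ≤ 85%; employment 52 ≥ 12 mo; reserves 4.4 < 9 mo → does not qualify.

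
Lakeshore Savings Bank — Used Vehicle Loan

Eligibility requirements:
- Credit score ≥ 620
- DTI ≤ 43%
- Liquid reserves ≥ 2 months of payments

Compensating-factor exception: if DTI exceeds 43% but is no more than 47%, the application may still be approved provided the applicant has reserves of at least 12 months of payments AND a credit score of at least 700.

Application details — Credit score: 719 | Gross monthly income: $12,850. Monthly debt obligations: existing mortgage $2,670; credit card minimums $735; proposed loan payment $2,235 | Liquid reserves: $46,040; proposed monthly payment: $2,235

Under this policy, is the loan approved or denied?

Credit score 719 ≥ 620 (meets base)
Total debts = (2,670 + 735 + 2,235) = 5,640. DTI: 5,640 ÷ 12,850 = 43.9%, over the 43% base limit.
Liquid reserves cover 46,040/2,235 = 20.6 months — ≥ 2 required
DTI 43.9% is within the 43%–47% exception band; checking compensating factors.
Override check — reserves: 20.6 mo (ok); score: 719 (ok).
Both override conditions satisfied; DTI exception granted.

Approved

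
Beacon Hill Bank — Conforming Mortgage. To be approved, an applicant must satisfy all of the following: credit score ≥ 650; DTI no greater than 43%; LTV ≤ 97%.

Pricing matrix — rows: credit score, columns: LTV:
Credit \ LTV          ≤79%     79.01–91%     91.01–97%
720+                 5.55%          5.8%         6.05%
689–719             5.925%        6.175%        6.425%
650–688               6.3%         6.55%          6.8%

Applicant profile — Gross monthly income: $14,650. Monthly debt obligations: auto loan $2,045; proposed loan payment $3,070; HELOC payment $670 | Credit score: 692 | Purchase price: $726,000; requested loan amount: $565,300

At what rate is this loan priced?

5.925%

Credit score 692 ≥ 650; Total monthly debts = (2,045 + 3,070 + 670) = 5,785. DTI = 5,785/14,650 = 39.5% ≤ 43%
LTV = 565,300/726,000 = 77.9% ≤ 97%
Score 692 is in the 689–719 band; LTV 77.9% is in the ≤79% band → 5.925%.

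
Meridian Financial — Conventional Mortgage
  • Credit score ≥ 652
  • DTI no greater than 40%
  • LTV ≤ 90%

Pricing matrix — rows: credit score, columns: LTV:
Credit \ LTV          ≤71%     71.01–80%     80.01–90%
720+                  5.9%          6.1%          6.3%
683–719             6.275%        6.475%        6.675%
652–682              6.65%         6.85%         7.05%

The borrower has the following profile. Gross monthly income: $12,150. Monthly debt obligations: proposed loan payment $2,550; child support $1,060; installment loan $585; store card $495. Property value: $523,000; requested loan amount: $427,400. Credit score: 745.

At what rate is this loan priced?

Credit score 745 ≥ 652; Total monthly debts = (2,550 + 1,060 + 585 + 495) = 4,690. DTI = 4,690/12,150 = 38.6% ≤ 40%
LTV: 427,400 ÷ 523,000 = 81.7%, within 90% cap
Row: 745 falls in 720+. Column: 81.7% falls in 80.01–90%. Rate = 6.3%.

6.3%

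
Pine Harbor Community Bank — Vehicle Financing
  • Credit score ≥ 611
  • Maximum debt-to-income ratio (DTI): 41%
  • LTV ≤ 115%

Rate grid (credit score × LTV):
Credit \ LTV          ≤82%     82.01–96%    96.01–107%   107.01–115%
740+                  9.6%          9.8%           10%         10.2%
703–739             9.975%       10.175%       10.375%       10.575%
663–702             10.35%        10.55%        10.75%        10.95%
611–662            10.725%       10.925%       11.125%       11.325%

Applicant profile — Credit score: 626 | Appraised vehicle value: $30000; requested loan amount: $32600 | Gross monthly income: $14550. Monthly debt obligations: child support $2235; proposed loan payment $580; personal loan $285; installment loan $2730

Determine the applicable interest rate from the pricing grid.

Credit score 626 ≥ 611; Total monthly debts = (2,235 + 580 + 285 + 2,730) = 5,830. DTI: 5,830 ÷ 14,550 = 40.1%, within the 41% cap
LTV: 32,600 ÷ 30,000 = 108.7%, within 115% cap
Credit 626 → row 611–662; LTV 108.7% → column 107.01–115%. Grid cell → 11.325%.

11.325%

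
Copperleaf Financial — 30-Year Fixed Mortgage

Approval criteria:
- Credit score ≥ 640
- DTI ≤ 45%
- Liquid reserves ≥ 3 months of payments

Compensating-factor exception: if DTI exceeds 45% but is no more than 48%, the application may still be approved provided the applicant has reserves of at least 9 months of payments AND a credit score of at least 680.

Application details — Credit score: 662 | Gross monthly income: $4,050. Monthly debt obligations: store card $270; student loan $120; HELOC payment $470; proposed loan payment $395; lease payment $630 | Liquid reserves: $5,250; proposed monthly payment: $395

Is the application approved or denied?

Credit score 662 ≥ 640 (meets base)
Total debts = (270 + 120 + 470 + 395 + 630) = 1,885. DTI = 1,885/4,050 = 46.5% > 45% — standard DTI limit exceeded.
Liquid reserves cover 5,250/395 = 13.3 months — ≥ 3 required
DTI 46.5% is within the 45%–48% exception band; checking compensating factors.
Reserves 13.3 ≥ 9 months; credit score 662 < 680.
Override conditions not both satisfied; exception does not apply.

Denied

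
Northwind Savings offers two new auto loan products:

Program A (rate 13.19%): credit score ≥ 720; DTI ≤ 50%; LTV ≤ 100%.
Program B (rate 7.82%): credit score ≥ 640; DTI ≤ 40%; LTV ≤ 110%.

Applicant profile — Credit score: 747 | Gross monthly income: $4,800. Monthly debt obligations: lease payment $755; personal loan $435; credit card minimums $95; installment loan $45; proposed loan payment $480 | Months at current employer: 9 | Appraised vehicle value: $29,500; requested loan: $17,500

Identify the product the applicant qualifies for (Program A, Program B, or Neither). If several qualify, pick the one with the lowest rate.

Program B

Total debts = (755 + 435 + 95 + 45 + 480) = 1,810; DTI = 1,810/4,800 = 37.7%.
LTV = 17,500/29,500 = 59.3%.
Program A: score 747 ≥ 720; DTI 37.7% ≤ 50%; LTV 59.3% ≤ 100% → qualifies.
Program B: score 747 ≥ 640; DTI 37.7% ≤ 40%; LTV 59.3% ≤ 110% → qualifies.
Qualifying: Program A, Program B. Lowest rate is 7.82% → Program B.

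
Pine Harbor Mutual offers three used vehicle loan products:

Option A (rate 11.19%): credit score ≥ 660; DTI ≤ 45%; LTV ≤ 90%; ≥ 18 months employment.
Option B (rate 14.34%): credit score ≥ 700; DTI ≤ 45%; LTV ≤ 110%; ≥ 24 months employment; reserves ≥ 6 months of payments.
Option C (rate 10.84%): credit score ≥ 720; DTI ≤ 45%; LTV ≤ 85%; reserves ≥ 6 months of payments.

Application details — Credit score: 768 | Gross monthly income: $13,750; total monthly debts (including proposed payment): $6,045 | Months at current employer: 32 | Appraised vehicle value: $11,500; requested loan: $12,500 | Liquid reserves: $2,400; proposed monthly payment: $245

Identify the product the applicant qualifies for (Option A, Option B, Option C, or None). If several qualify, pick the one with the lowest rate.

Option B

DTI = 6,045/13,750 = 44%.
LTV = 12,500/11,500 = 108.7%.
Reserves = 2,400/245 = 9.8 months.
Option A: score 768 ≥ 660; DTI 44% ≤ 45%; LTV 108.7% > 90%; employment 32 ≥ 18 mo → does not qualify.
Option B: score 768 ≥ 700; DTI 44% ≤ 45%; LTV 108.7% ≤ 110%; employment 32 ≥ 24 mo; reserves 9.8 ≥ 6 mo → qualifies.
Option C: score 768 ≥ 720; DTI 44% ≤ 45%; LTV 108.7% > 85%; reserves 9.8 ≥ 6 mo → does not qualify.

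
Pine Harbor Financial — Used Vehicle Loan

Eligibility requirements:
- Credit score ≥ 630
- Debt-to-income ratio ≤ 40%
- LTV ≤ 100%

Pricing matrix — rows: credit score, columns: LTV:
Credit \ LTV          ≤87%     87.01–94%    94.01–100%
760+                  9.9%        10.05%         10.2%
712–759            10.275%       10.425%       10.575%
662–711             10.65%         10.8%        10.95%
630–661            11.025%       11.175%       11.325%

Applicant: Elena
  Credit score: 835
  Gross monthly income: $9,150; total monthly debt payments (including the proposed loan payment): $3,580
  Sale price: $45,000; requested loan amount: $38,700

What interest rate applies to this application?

9.9%

Credit score 835 ≥ 630; DTI: 3,580 ÷ 9,150 = 39.1%, within the 40% cap
LTV = 38,700/45,000 = 86% ≤ 100%
Score 835 is in the 760+ band; LTV 86% is in the ≤87% band → 9.9%.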